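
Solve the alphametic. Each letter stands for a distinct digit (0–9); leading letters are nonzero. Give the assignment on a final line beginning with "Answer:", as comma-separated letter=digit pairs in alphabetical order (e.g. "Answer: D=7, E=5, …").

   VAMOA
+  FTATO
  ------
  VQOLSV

Step 1. [col 1: A + O ≡ V (mod 10)] several values work for V in column 1 (A + O ≡ V (mod 10), carry-in 0); try V=1 ⇒ V=1.
Step 2. [col 1: A + O ≡ V (mod 10)] several values work for A in column 1 (A + O ≡ V (mod 10), carry-in 0); try A=3 ⇒ A=3.
Step 3. [col 1: A + O ≡ V (mod 10)] column 1 reads A+O+carry(0)=V with A=3, V=1; with digits 1,3 already taken and all letters distinct, the only value for O is 8 ⇒ O=8.
Step 4. [col 2: O + T ≡ S (mod 10)] column 2 (O + T ≡ S (mod 10), carry-in 1) doesn't pin T yet; pick T=5 and continue, so T=5.
Step 5. [col 2: O + T ≡ S (mod 10)] column 2: given O=8, T=5, carry-in 1, and digits 1,3,5,8 already taken and all letters distinct, O+T≡S (mod 10) forces S=4 ⇒ S=4.
Step 6. [col 3: M + A ≡ L (mod 10)] M=2 is one option consistent with column 3 (M + A ≡ L (mod 10), carry-in 1) — take it ⇒ M=2.
Step 7. [col 3: M + A ≡ L (mod 10)] column 3: given M=2, A=3, carry-in 1, and digits 1,2,3,4,5,8 already taken and all letters distinct, M+A≡L (mod 10) forces L=6 ⇒ L=6.
Step 8. [col 5: V + F ≡ Q (mod 10)] from column 5 (V=1, carry-in 0, digits 1,2,3,4,5,6,8 already taken and all letters distinct): Q must equal 0, so Q=0.
Step 9. [col 5: V + F ≡ Q (mod 10)] column 5: given V=1, Q=0, carry-in 0, and digits 0,1,2,3,4,5,6,8 already taken and all letters distinct, V+F≡Q (mod 10) forces F=9. So F=9.

Answer: A=3, F=9, L=6, M=2, O=8, Q=0, S=4, T=5, V=1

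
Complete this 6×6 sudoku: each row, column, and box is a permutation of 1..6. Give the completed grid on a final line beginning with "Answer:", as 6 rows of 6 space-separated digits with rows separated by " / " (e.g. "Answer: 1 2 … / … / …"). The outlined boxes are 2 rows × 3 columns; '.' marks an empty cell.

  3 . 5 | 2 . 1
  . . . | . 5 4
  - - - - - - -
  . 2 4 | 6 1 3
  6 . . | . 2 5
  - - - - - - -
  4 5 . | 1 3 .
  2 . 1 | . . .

Step 1. [r6c6∈{6}] r6c6 is down to just 6. So r6c6=6.
Step 2. [r4c2∈{1,3}] across row 4, 1 lands solely at r4c2, so r4c2=1.
Step 3. [r2c2∈{6}] r2c2's peers cover all but 6 ⇒ r2c2=6.
Step 4. [r6c5∈{4}] r6c5 has the single candidate 4 ⇒ r6c5=4.
Step 5. [r3c1∈{5}] r3c1 is down to just 5. So r3c1=5.
Step 6. [r5c6∈{2}] r5c6 is down to just 2 ⇒ r5c6=2.
Step 7. [r2c4∈{3}] only 3 remains possible at r2c4, so r2c4=3.
Step 8. [r6c4∈{5}] r6c4 has the single candidate 5. So r6c4=5.
Step 9. [r1c5∈{6}] only 6 remains possible at r1c5, so r1c5=6.
Step 10. [r5c3∈{6}] nothing but 6 survives at r5c3, so r5c3=6.
Step 11. [r2c3∈{2}] r2c3 is down to just 2 ⇒ r2c3=2.
Step 12. [r2c1∈{1}] r2c1 has the single candidate 1 ⇒ r2c1=1.
Step 13. [r6c2∈{3}] r6c2 is down to just 3. So r6c2=3.
Step 14. [r1c2∈{4}] r1c2's peers cover all but 4. So r1c2=4.
Step 15. [r4c3∈{3}] r4c3 has the single candidate 3. So r4c3=3.
Step 16. [r4c4∈{4}] r4c4's peers cover all but 4, so r4c4=4.

Answer: 3 4 5 2 6 1 / 1 6 2 3 5 4 / 5 2 4 6 1 3 / 6 1 3 4 2 5 / 4 5 6 1 3 2 / 2 3 1 5 4 6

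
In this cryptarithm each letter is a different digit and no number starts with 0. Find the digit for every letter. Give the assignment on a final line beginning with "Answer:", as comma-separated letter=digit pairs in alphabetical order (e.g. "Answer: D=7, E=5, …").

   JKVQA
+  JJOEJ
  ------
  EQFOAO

Step 1. [E] the sum has 6 digits but both addends have 5; that extra leading digit E is the final carry, namely 1, so E=1.
Step 2. [col 1: A + J ≡ O (mod 10)] column 1 (A + J ≡ O (mod 10), carry-in 0) doesn't pin O yet; pick O=3 and continue. So O=3.
Step 3. [col 1: A + J ≡ O (mod 10)] J=7 is one option consistent with column 1 (A + J ≡ O (mod 10), carry-in 0) — take it ⇒ J=7.
Step 4. [col 1: A + J ≡ O (mod 10)] in column 1 we have A+J≡O with carry-in 0; given J=7, O=3 and digits 1,3,7 already taken and all letters distinct, that pins A to 6. So A=6.
Step 5. [col 2: Q + E ≡ A (mod 10)] column 2 reads Q+E+carry(1)=A with E=1, A=6; with digits 1,3,6,7 already taken and all letters distinct, the only value for Q is 4. So Q=4.
Step 6. [col 3: V + O ≡ O (mod 10)] column 3: given O=3, carry-in 0, and digits 1,3,4,6,7 already taken and all letters distinct, V+O≡O (mod 10) forces V=0 ⇒ V=0.
Step 7. [col 4: K + J ≡ F (mod 10)] column 4 (K + J ≡ F (mod 10), carry-in 0) doesn't pin K yet; pick K=2 and continue, so K=2.
Step 8. [col 4: K + J ≡ F (mod 10)] in column 4 we have K+J≡F with carry-in 0; given K=2, J=7 and digits 0,1,2,3,4,6,7 already taken and all letters distinct, that pins F to 9, so F=9.

Answer: A=6, E=1, F=9, J=7, K=2, O=3, Q=4, V=0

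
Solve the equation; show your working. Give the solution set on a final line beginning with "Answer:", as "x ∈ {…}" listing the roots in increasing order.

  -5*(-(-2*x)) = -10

Step 1. [-5*(-(-2*x)) = -10] -5·(inner) — divide through by -5, so div: -(-2*x) = 2.
Step 2. [-(-2*x) = 2] LHS negated; negate both sides ⇒ neg: -2*x = -2.
Step 3. [-2*x = -2] divide by the outer -2. So div: x = 1.

Answer: x ∈ {1}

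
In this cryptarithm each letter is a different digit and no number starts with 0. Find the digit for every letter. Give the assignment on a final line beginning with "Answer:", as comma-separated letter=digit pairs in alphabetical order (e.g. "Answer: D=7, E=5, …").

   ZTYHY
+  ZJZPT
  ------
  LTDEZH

Step 1. [col 1: Y + T ≡ H (mod 10)] several values work for T in column 1 (Y + T ≡ H (mod 10), carry-in 0); try T=6, so T=6.
Step 2. [col 1: Y + T ≡ H (mod 10)] column 1 (Y + T ≡ H (mod 10), carry-in 0) doesn't pin Y yet; pick Y=7 and continue. So Y=7.
Step 3. [L] L is the leading digit of a 6-digit sum of two 5-digit numbers; the final carry is exactly 1. So L=1.
Step 4. [col 1: Y + T ≡ H (mod 10)] column 1: given Y=7, T=6, carry-in 0, and digits 1,6,7 already taken and all letters distinct, Y+T≡H (mod 10) forces H=3. So H=3.
Step 5. [col 2: H + P ≡ Z (mod 10)] several values work for P in column 2 (H + P ≡ Z (mod 10), carry-in 1); try P=4, so P=4.
Step 6. [col 2: H + P ≡ Z (mod 10)] in column 2 we have H+P≡Z with carry-in 1; given H=3, P=4 and digits 1,3,4,6,7 already taken and all letters distinct, that pins Z to 8, so Z=8.
Step 7. [col 3: Y + Z ≡ E (mod 10)] from column 3 (Y=7, Z=8, carry-in 0, digits 1,3,4,6,7,8 already taken and all letters distinct): E must equal 5 ⇒ E=5.
Step 8. [col 4: T + J ≡ D (mod 10)] column 4: given T=6, carry-in 1, and digits 1,3,4,5,6,7,8 already taken and all letters distinct, T+J≡D (mod 10) forces J=2. So J=2.
Step 9. [col 4: T + J ≡ D (mod 10)] column 4: given T=6, J=2, carry-in 1, and digits 1,2,3,4,5,6,7,8 already taken and all letters distinct, T+J≡D (mod 10) forces D=9 ⇒ D=9.

Answer: D=9, E=5, H=3, J=2, L=1, P=4, T=6, Y=7, Z=8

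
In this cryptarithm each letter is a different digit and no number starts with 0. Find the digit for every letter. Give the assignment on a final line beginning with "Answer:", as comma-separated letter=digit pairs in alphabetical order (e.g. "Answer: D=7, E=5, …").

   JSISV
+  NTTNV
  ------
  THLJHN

Step 1. [col 1: V + V ≡ N (mod 10)] V=2 is one option consistent with column 1 (V + V ≡ N (mod 10), carry-in 0) — take it, so V=2.
Step 2. [col 1: V + V ≡ N (mod 10)] in column 1 we have V+V≡N with carry-in 0; given V=2 and digits 2 already taken and all letters distinct, that pins N to 4 ⇒ N=4.
Step 3. [col 2: S + N ≡ H (mod 10)] column 2 (S + N ≡ H (mod 10), carry-in 0) doesn't pin S yet; pick S=9 and continue. So S=9.
Step 4. [T] the sum has 6 digits but both addends have 5; that extra leading digit T is the final carry, namely 1 ⇒ T=1.
Step 5. [col 2: S + N ≡ H (mod 10)] column 2: given S=9, N=4, carry-in 0, and digits 1,2,4,9 already taken and all letters distinct, S+N≡H (mod 10) forces H=3. So H=3.
Step 6. [col 3: I + T ≡ J (mod 10)] several values work for I in column 3 (I + T ≡ J (mod 10), carry-in 1); try I=6 ⇒ I=6.
Step 7. [col 3: I + T ≡ J (mod 10)] in column 3 we have I+T≡J with carry-in 1; given I=6, T=1 and digits 1,2,3,4,6,9 already taken and all letters distinct, that pins J to 8. So J=8.
Step 8. [col 4: S + T ≡ L (mod 10)] in column 4 we have S+T≡L with carry-in 0; given S=9, T=1 and digits 1,2,3,4,6,8,9 already taken and all letters distinct, that pins L to 0, so L=0.

Answer: H=3, I=6, J=8, L=0, N=4, S=9, T=1, V=2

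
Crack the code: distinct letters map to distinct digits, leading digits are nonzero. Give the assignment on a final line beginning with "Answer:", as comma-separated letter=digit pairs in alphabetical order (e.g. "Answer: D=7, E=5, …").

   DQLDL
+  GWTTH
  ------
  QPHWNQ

Step 1. [col 1: L + H ≡ Q (mod 10)] several values work for L in column 1 (L + H ≡ Q (mod 10), carry-in 0); try L=5 ⇒ L=5.
Step 2. [col 1: L + H ≡ Q (mod 10)] H=6 is one option consistent with column 1 (L + H ≡ Q (mod 10), carry-in 0) — take it. So H=6.
Step 3. [col 1: L + H ≡ Q (mod 10)] in column 1 we have L+H≡Q with carry-in 0; given L=5, H=6 and digits 5,6 already taken and all letters distinct, that pins Q to 1, so Q=1.
Step 4. [col 2: D + T ≡ N (mod 10)] several values work for N in column 2 (D + T ≡ N (mod 10), carry-in 1); try N=2. So N=2.
Step 5. [col 2: D + T ≡ N (mod 10)] D=3 is one option consistent with column 2 (D + T ≡ N (mod 10), carry-in 1) — take it. So D=3.
Step 6. [col 2: D + T ≡ N (mod 10)] in column 2 we have D+T≡N with carry-in 1; given D=3, N=2 and digits 1,2,3,5,6 already taken and all letters distinct, that pins T to 8 ⇒ T=8.
Step 7. [col 3: L + T ≡ W (mod 10)] in column 3 we have L+T≡W with carry-in 1; given L=5, T=8 and digits 1,2,3,5,6,8 already taken and all letters distinct, that pins W to 4 ⇒ W=4.
Step 8. [col 5: D + G ≡ P (mod 10)] column 5 reads D+G+carry(0)=P with D=3; with digits 1,2,3,4,5,6,8 already taken and all letters distinct, the only value for P is 0. So P=0.
Step 9. [col 5: D + G ≡ P (mod 10)] from column 5 (D=3, P=0, carry-in 0, digits 0,1,2,3,4,5,6,8 already taken and all letters distinct): G must equal 7 ⇒ G=7.

Answer: D=3, G=7, H=6, L=5, N=2, P=0, Q=1, T=8, W=4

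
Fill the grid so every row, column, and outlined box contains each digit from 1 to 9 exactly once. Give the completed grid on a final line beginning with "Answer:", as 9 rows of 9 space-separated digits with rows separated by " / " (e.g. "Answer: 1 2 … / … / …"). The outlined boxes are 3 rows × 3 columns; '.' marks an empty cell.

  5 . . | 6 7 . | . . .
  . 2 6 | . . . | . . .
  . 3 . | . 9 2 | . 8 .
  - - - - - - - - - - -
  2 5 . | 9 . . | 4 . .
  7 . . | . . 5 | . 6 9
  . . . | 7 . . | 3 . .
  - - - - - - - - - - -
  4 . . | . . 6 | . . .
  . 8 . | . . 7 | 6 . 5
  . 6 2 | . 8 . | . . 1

Step 1. [r3c1∈{1}] r3c1 has the single candidate 1, so r3c1=1.
Step 2. [r9c4∈{3,4,5}] r9c4 is the only open cell in row 9 admitting 5 ⇒ r9c4=5.
Step 3. [r3c4∈{4}] r3c4 is down to just 4. So r3c4=4.
Step 4. [r7c2∈{1,7,9}] 7 has one home in col 2: r7c2. So r7c2=7.
Step 5. [r9c6∈{3,4,9}] in col 6, 9 fits only at r9c6, so r9c6=9.
Step 6. [r6c6∈{1,4,8}] col 6 places 4 nowhere but r6c6 ⇒ r6c6=4.
Step 7. [r9c8∈{3,4,7}] 4 has one home in row 9: r9c8, so r9c8=4.
Step 8. [r2c5∈{1,3,5}] 5 has one home in col 5: r2c5. So r2c5=5.
Step 9. [r8c5∈{1,2,3,4}] r8c5 is the only open cell in row 8 admitting 4. So r8c5=4.
Step 10. [r7c3∈{1,3,5,9}] r7c3 is the only open cell in row 7 admitting 5. So r7c3=5.
Step 11. [r8c3∈{1,3,9}] box 7 places 1 nowhere but r8c3. So r8c3=1.
Step 12. [r8c1∈{3,9}] 9 has one home in box 7: r8c1. So r8c1=9.
Step 13. [r2c1∈{8}] r2c1's peers cover all but 8, so r2c1=8.
Step 14. [r5c4∈{1,2,3,8}] in col 4, 8 fits only at r5c4. So r5c4=8.
Step 15. [r2c9∈{3,4,7}] across row 2, 4 lands solely at r2c9 ⇒ r2c9=4.
Step 16. [r7c7∈{2,8,9}] across col 7, 8 lands solely at r7c7 ⇒ r7c7=8.
Step 17. [r7c8∈{2,3,9}] in row 7, 9 fits only at r7c8 ⇒ r7c8=9.
Step 18. [r2c7∈{1,7,9}] 9 has one home in row 2: r2c7. So r2c7=9.
Step 19. [r2c8∈{1,3,7}] 7 has one home in row 2: r2c8. So r2c8=7.
Step 20. [r4c8∈{1}] r4c8's peers cover all but 1. So r4c8=1.
Step 21. [r4c6∈{3}] r4c6 is down to just 3 ⇒ r4c6=3.
Step 22. [r7c5∈{1,2,3}] in col 5, 3 fits only at r7c5. So r7c5=3.
Step 23. [r7c9∈{2}] r7c9 has the single candidate 2, so r7c9=2.
Step 24. [r5c7∈{2}] only 2 remains possible at r5c7. So r5c7=2.
Step 25. [r6c9∈{8}] r6c9 has the single candidate 8 ⇒ r6c9=8.
Step 26. [r6c5∈{1,2,6}] r6c5 is the only open cell in row 6 admitting 2 ⇒ r6c5=2.
Step 27. [r6c2∈{1,9}] in row 6, 1 fits only at r6c2, so r6c2=1.
Step 28. [r5c2∈{4}] r5c2's peers cover all but 4, so r5c2=4.
Step 29. [r2c6∈{1}] nothing but 1 survives at r2c6, so r2c6=1.
Step 30. [r1c2∈{9}] r1c2 has the single candidate 9, so r1c2=9.
Step 31. [r1c9∈{3}] r1c9 is down to just 3, so r1c9=3.
Step 32. [r1c8∈{2}] nothing but 2 survives at r1c8 ⇒ r1c8=2.
Step 33. [r1c6∈{8}] r1c6's peers cover all but 8. So r1c6=8.
Step 34. [r8c8∈{3}] r8c8 has the single candidate 3. So r8c8=3.
Step 35. [r6c1∈{6}] r6c1's peers cover all but 6, so r6c1=6.
Step 36. [r5c5∈{1}] r5c5 has the single candidate 1. So r5c5=1.
Step 37. [r1c3∈{4}] r1c3's peers cover all but 4 ⇒ r1c3=4.
Step 38. [r7c4∈{1}] r7c4's peers cover all but 1. So r7c4=1.
Step 39. [r2c4∈{3}] nothing but 3 survives at r2c4, so r2c4=3.
Step 40. [r9c1∈{3}] nothing but 3 survives at r9c1. So r9c1=3.
Step 41. [r6c8∈{5}] only 5 remains possible at r6c8, so r6c8=5.
Step 42. [r4c9∈{7}] r4c9's peers cover all but 7. So r4c9=7.
Step 43. [r8c4∈{2}] r8c4 has the single candidate 2, so r8c4=2.
Step 44. [r4c5∈{6}] r4c5 is down to just 6. So r4c5=6.
Step 45. [r3c9∈{6}] r3c9 has the single candidate 6, so r3c9=6.
Step 46. [r6c3∈{9}] nothing but 9 survives at r6c3 ⇒ r6c3=9.
Step 47. [r4c3∈{8}] r4c3 is down to just 8. So r4c3=8.
Step 48. [r1c7∈{1}] r1c7 is down to just 1, so r1c7=1.
Step 49. [r5c3∈{3}] r5c3 has the single candidate 3, so r5c3=3.
Step 50. [r3c7∈{5}] nothing but 5 survives at r3c7, so r3c7=5.
Step 51. [r9c7∈{7}] r9c7's peers cover all but 7, so r9c7=7.
Step 52. [r3c3∈{7}] r3c3's peers cover all but 7. So r3c3=7.

Answer: 5 9 4 6 7 8 1 2 3 / 8 2 6 3 5 1 9 7 4 / 1 3 7 4 9 2 5 8 6 / 2 5 8 9 6 3 4 1 7 / 7 4 3 8 1 5 2 6 9 / 6 1 9 7 2 4 3 5 8 / 4 7 5 1 3 6 8 9 2 / 9 8 1 2 4 7 6 3 5 / 3 6 2 5 8 9 7 4 1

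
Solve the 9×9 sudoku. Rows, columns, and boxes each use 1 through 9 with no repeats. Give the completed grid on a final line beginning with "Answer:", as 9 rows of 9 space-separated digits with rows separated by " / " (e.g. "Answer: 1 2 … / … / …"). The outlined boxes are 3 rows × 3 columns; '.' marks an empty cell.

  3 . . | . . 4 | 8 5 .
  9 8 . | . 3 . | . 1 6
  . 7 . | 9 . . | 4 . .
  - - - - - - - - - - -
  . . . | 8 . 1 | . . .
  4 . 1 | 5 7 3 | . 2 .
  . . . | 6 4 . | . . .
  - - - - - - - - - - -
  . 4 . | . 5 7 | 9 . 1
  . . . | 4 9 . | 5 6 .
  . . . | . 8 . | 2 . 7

Step 1. [r8c6∈{2}] r8c6 is down to just 2 ⇒ r8c6=2.
Step 2. [r4c5∈{2}] r4c5 is down to just 2. So r4c5=2.
Step 3. [r3c8∈{3}] only 3 remains possible at r3c8, so r3c8=3.
Step 4. [r8c9∈{3,8}] r8c9 is the only open cell in box 9 admitting 3 ⇒ r8c9=3.
Step 5. [r9c6∈{6}] r9c6 has the single candidate 6 ⇒ r9c6=6.
Step 6. [r9c4∈{1,3}] r9c4 is the only open cell in box 8 admitting 1 ⇒ r9c4=1.
Step 7. [r9c1∈{5}] r9c1 has the single candidate 5, so r9c1=5.
Step 8. [r1c9∈{2,9}] row 1 places 9 nowhere but r1c9. So r1c9=9.
Step 9. [r5c2∈{6,9}] 9 has one home in row 5: r5c2, so r5c2=9.
Step 10. [r9c2∈{3}] r9c2's peers cover all but 3. So r9c2=3.
Step 11. [r7c8∈{8}] only 8 remains possible at r7c8, so r7c8=8.
Step 12. [r4c8∈{4,7,9}] in row 4, 9 fits only at r4c8. So r4c8=9.
Step 13. [r6c8∈{7}] r6c8's peers cover all but 7 ⇒ r6c8=7.
Step 14. [r2c3∈{2,4,5}] across row 2, 4 lands solely at r2c3. So r2c3=4.
Step 15. [r3c3∈{2,5,6}] across box 1, 5 lands solely at r3c3, so r3c3=5.
Step 16. [r1c4∈{2,7}] r1c4 is the only open cell in row 1 admitting 7, so r1c4=7.
Step 17. [r8c2∈{1}] nothing but 1 survives at r8c2. So r8c2=1.
Step 18. [r3c1∈{1,2,6}] in col 1, 1 fits only at r3c1, so r3c1=1.
Step 19. [r6c7∈{1,3}] row 6 places 1 nowhere but r6c7 ⇒ r6c7=1.
Step 20. [r6c3∈{2,3,8}] in row 6, 3 fits only at r6c3. So r6c3=3.
Step 21. [r6c1∈{2,8}] in box 4, 8 fits only at r6c1. So r6c1=8.
Step 22. [r6c9∈{5}] r6c9 is down to just 5. So r6c9=5.
Step 23. [r8c1∈{7}] only 7 remains possible at r8c1 ⇒ r8c1=7.
Step 24. [r4c1∈{6}] nothing but 6 survives at r4c1. So r4c1=6.
Step 25. [r1c2∈{2,6}] 6 has one home in col 2: r1c2. So r1c2=6.
Step 26. [r7c3∈{2,6}] row 7 places 6 nowhere but r7c3. So r7c3=6.
Step 27. [r4c9∈{4}] r4c9's peers cover all but 4, so r4c9=4.
Step 28. [r2c6∈{5}] r2c6 is down to just 5 ⇒ r2c6=5.
Step 29. [r1c5∈{1}] r1c5's peers cover all but 1 ⇒ r1c5=1.
Step 30. [r2c4∈{2}] r2c4's peers cover all but 2. So r2c4=2.
Step 31. [r7c4∈{3}] nothing but 3 survives at r7c4, so r7c4=3.
Step 32. [r4c7∈{3}] r4c7 is down to just 3. So r4c7=3.
Step 33. [r5c9∈{8}] r5c9 has the single candidate 8. So r5c9=8.
Step 34. [r3c6∈{8}] r3c6 is down to just 8 ⇒ r3c6=8.
Step 35. [r9c8∈{4}] r9c8's peers cover all but 4. So r9c8=4.
Step 36. [r6c2∈{2}] r6c2 has the single candidate 2, so r6c2=2.
Step 37. [r7c1∈{2}] only 2 remains possible at r7c1. So r7c1=2.
Step 38. [r4c3∈{7}] only 7 remains possible at r4c3, so r4c3=7.
Step 39. [r1c3∈{2}] nothing but 2 survives at r1c3. So r1c3=2.
Step 40. [r6c6∈{9}] r6c6's peers cover all but 9. So r6c6=9.
Step 41. [r8c3∈{8}] r8c3's peers cover all but 8 ⇒ r8c3=8.
Step 42. [r2c7∈{7}] nothing but 7 survives at r2c7, so r2c7=7.
Step 43. [r5c7∈{6}] nothing but 6 survives at r5c7, so r5c7=6.
Step 44. [r4c2∈{5}] only 5 remains possible at r4c2 ⇒ r4c2=5.
Step 45. [r3c9∈{2}] r3c9 has the single candidate 2 ⇒ r3c9=2.
Step 46. [r3c5∈{6}] r3c5 has the single candidate 6 ⇒ r3c5=6.
Step 47. [r9c3∈{9}] r9c3 is down to just 9, so r9c3=9.

Answer: 3 6 2 7 1 4 8 5 9 / 9 8 4 2 3 5 7 1 6 / 1 7 5 9 6 8 4 3 2 / 6 5 7 8 2 1 3 9 4 / 4 9 1 5 7 3 6 2 8 / 8 2 3 6 4 9 1 7 5 / 2 4 6 3 5 7 9 8 1 / 7 1 8 4 9 2 5 6 3 / 5 3 9 1 8 6 2 4 7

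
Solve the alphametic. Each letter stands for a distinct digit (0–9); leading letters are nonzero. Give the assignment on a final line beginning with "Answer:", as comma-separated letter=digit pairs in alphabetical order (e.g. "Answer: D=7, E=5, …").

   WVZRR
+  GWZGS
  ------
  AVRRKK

Step 1. [col 1: R + S ≡ K (mod 10)] no forcing yet in column 1 (carry-in 0); S=5 is free and consistent — try it. So S=5.
Step 2. [A] adding two 5-digit numbers gives at most 5+1 digits, and here it does — A is that final carry and must be 1. So A=1.
Step 3. [col 1: R + S ≡ K (mod 10)] several values work for R in column 1 (R + S ≡ K (mod 10), carry-in 0); try R=7 ⇒ R=7.
Step 4. [col 1: R + S ≡ K (mod 10)] column 1 reads R+S+carry(0)=K with R=7, S=5; with digits 1,5,7 already taken and all letters distinct, the only value for K is 2 ⇒ K=2.
Step 5. [col 2: R + G ≡ K (mod 10)] column 2 reads R+G+carry(1)=K with R=7, K=2; with digits 1,2,5,7 already taken and all letters distinct, the only value for G is 4, so G=4.
Step 6. [col 3: Z + Z ≡ R (mod 10)] Z=8 is one option consistent with column 3 (Z + Z ≡ R (mod 10), carry-in 1) — take it, so Z=8.
Step 7. [col 4: V + W ≡ R (mod 10)] column 4 (V + W ≡ R (mod 10), carry-in 1) doesn't pin V yet; pick V=0 and continue ⇒ V=0.
Step 8. [col 4: V + W ≡ R (mod 10)] column 4: given V=0, R=7, carry-in 1, and digits 0,1,2,4,5,7,8 already taken and all letters distinct, V+W≡R (mod 10) forces W=6, so W=6.

Answer: A=1, G=4, K=2, R=7, S=5, V=0, W=6, Z=8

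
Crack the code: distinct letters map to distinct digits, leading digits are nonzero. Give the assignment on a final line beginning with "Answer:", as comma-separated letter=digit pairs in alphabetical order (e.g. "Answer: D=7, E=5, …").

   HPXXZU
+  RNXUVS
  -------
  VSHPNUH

Step 1. [V] V is the leading digit of a 7-digit sum of two 6-digit numbers; the final carry is exactly 1 ⇒ V=1.
Step 2. [col 1: U + S ≡ H (mod 10)] U=3 is one option consistent with column 1 (U + S ≡ H (mod 10), carry-in 0) — take it, so U=3.
Step 3. [col 1: U + S ≡ H (mod 10)] H=9 is one option consistent with column 1 (U + S ≡ H (mod 10), carry-in 0) — take it, so H=9.
Step 4. [col 1: U + S ≡ H (mod 10)] column 1 reads U+S+carry(0)=H with U=3, H=9; with digits 1,3,9 already taken and all letters distinct, the only value for S is 6 ⇒ S=6.
Step 5. [col 2: Z + V ≡ U (mod 10)] from column 2 (V=1, U=3, carry-in 0, digits 1,3,6,9 already taken and all letters distinct): Z must equal 2. So Z=2.
Step 6. [col 3: X + U ≡ N (mod 10)] several values work for N in column 3 (X + U ≡ N (mod 10), carry-in 0); try N=8 ⇒ N=8.
Step 7. [col 3: X + U ≡ N (mod 10)] column 3 reads X+U+carry(0)=N with U=3, N=8; with digits 1,2,3,6,8,9 already taken and all letters distinct, the only value for X is 5, so X=5.
Step 8. [col 4: X + X ≡ P (mod 10)] from column 4 (X=5, carry-in 0, digits 1,2,3,5,6,8,9 already taken and all letters distinct): P must equal 0. So P=0.
Step 9. [col 6: H + R ≡ S (mod 10)] from column 6 (H=9, S=6, carry-in 0, digits 0,1,2,3,5,6,8,9 already taken and all letters distinct): R must equal 7, so R=7.

Answer: H=9, N=8, P=0, R=7, S=6, U=3, V=1, X=5, Z=2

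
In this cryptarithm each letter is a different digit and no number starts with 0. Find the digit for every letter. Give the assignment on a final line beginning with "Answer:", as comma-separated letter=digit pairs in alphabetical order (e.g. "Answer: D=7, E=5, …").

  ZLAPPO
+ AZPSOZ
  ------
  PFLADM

Step 1. [col 1: O + Z ≡ M (mod 10)] column 1 (O + Z ≡ M (mod 10), carry-in 0) doesn't pin M yet; pick M=7 and continue. So M=7.
Step 2. [col 1: O + Z ≡ M (mod 10)] Z=4 is one option consistent with column 1 (O + Z ≡ M (mod 10), carry-in 0) — take it, so Z=4.
Step 3. [col 1: O + Z ≡ M (mod 10)] in column 1 we have O+Z≡M with carry-in 0; given Z=4, M=7 and digits 4,7 already taken and all letters distinct, that pins O to 3 ⇒ O=3.
Step 4. [col 2: P + O ≡ D (mod 10)] several values work for D in column 2 (P + O ≡ D (mod 10), carry-in 0); try D=9 ⇒ D=9.
Step 5. [col 2: P + O ≡ D (mod 10)] column 2: given O=3, D=9, carry-in 0, and digits 3,4,7,9 already taken and all letters distinct, P+O≡D (mod 10) forces P=6 ⇒ P=6.
Step 6. [col 3: P + S ≡ A (mod 10)] no forcing yet in column 3 (carry-in 0); S=5 is free and consistent — try it ⇒ S=5.
Step 7. [col 3: P + S ≡ A (mod 10)] from column 3 (P=6, S=5, carry-in 0, digits 3,4,5,6,7,9 already taken and all letters distinct): A must equal 1. So A=1.
Step 8. [col 4: A + P ≡ L (mod 10)] in column 4 we have A+P≡L with carry-in 1; given A=1, P=6 and digits 1,3,4,5,6,7,9 already taken and all letters distinct, that pins L to 8 ⇒ L=8.
Step 9. [col 5: L + Z ≡ F (mod 10)] column 5: given L=8, Z=4, carry-in 0, and digits 1,3,4,5,6,7,8,9 already taken and all letters distinct, L+Z≡F (mod 10) forces F=2 ⇒ F=2.

Answer: A=1, D=9, F=2, L=8, M=7, O=3, P=6, S=5, Z=4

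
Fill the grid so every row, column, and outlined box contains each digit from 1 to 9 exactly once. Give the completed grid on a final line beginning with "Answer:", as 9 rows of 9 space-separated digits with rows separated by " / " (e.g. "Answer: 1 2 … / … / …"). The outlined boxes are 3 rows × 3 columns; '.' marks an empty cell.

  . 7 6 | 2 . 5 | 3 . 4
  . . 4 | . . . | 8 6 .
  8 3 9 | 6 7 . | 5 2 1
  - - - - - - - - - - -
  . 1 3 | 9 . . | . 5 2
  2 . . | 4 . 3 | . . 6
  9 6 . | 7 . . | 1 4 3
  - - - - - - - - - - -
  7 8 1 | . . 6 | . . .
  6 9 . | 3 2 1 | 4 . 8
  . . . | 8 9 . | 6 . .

Step 1. [r8c3∈{5}] r8c3 is down to just 5 ⇒ r8c3=5.
Step 2. [r5c5∈{1,5,8}] row 5 places 1 nowhere but r5c5 ⇒ r5c5=1.
Step 3. [r1c8∈{9}] r1c8 has the single candidate 9, so r1c8=9.
Step 4. [r9c6∈{4,7}] 7 has one home in col 6: r9c6, so r9c6=7.
Step 5. [r5c3∈{7,8}] in col 3, 7 fits only at r5c3, so r5c3=7.
Step 6. [r4c6∈{8}] r4c6 is down to just 8. So r4c6=8.
Step 7. [r2c2∈{2,5}] in row 2, 2 fits only at r2c2 ⇒ r2c2=2.
Step 8. [r9c1∈{3,4}] across col 1, 3 lands solely at r9c1, so r9c1=3.
Step 9. [r7c9∈{5,9}] in col 9, 9 fits only at r7c9 ⇒ r7c9=9.
Step 10. [r1c1∈{1}] nothing but 1 survives at r1c1, so r1c1=1.
Step 11. [r7c4∈{5}] only 5 remains possible at r7c4, so r7c4=5.
Step 12. [r4c5∈{6}] r4c5's peers cover all but 6, so r4c5=6.
Step 13. [r9c3∈{2}] only 2 remains possible at r9c3 ⇒ r9c3=2.
Step 14. [r1c5∈{8}] r1c5 is down to just 8, so r1c5=8.
Step 15. [r2c5∈{3}] r2c5 is down to just 3, so r2c5=3.
Step 16. [r6c3∈{8}] r6c3's peers cover all but 8, so r6c3=8.
Step 17. [r7c8∈{3}] r7c8 has the single candidate 3. So r7c8=3.
Step 18. [r9c9∈{5}] only 5 remains possible at r9c9 ⇒ r9c9=5.
Step 19. [r6c6∈{2}] only 2 remains possible at r6c6. So r6c6=2.
Step 20. [r6c5∈{5}] r6c5 has the single candidate 5 ⇒ r6c5=5.
Step 21. [r7c5∈{4}] r7c5's peers cover all but 4 ⇒ r7c5=4.
Step 22. [r2c1∈{5}] only 5 remains possible at r2c1, so r2c1=5.
Step 23. [r4c1∈{4}] r4c1 has the single candidate 4. So r4c1=4.
Step 24. [r8c8∈{7}] only 7 remains possible at r8c8. So r8c8=7.
Step 25. [r3c6∈{4}] r3c6 has the single candidate 4 ⇒ r3c6=4.
Step 26. [r5c8∈{8}] r5c8 has the single candidate 8, so r5c8=8.
Step 27. [r7c7∈{2}] only 2 remains possible at r7c7. So r7c7=2.
Step 28. [r5c2∈{5}] r5c2 has the single candidate 5, so r5c2=5.
Step 29. [r4c7∈{7}] only 7 remains possible at r4c7 ⇒ r4c7=7.
Step 30. [r9c2∈{4}] nothing but 4 survives at r9c2. So r9c2=4.
Step 31. [r2c6∈{9}] r2c6 has the single candidate 9 ⇒ r2c6=9.
Step 32. [r2c9∈{7}] nothing but 7 survives at r2c9 ⇒ r2c9=7.
Step 33. [r2c4∈{1}] nothing but 1 survives at r2c4 ⇒ r2c4=1.
Step 34. [r9c8∈{1}] r9c8's peers cover all but 1. So r9c8=1.
Step 35. [r5c7∈{9}] r5c7's peers cover all but 9, so r5c7=9.

Answer: 1 7 6 2 8 5 3 9 4 / 5 2 4 1 3 9 8 6 7 / 8 3 9 6 7 4 5 2 1 / 4 1 3 9 6 8 7 5 2 / 2 5 7 4 1 3 9 8 6 / 9 6 8 7 5 2 1 4 3 / 7 8 1 5 4 6 2 3 9 / 6 9 5 3 2 1 4 7 8 / 3 4 2 8 9 7 6 1 5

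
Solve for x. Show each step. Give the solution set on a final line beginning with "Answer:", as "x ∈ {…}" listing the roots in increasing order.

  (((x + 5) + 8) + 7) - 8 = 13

Step 1. [(((x + 5) + 8) + 7) - 8 = 13] 8 comes off first (add 8) ⇒ sub: ((x + 5) + 8) + 7 = 21.
Step 2. [((x + 5) + 8) + 7 = 21] +7 is outermost — subtract 7 both sides. So sub: (x + 5) + 8 = 14.
Step 3. [(x + 5) + 8 = 14] peel the +8: subtract 8 from each side. So sub: x + 5 = 6.
Step 4. [x + 5 = 6] the outer +5 inverts by subtracting 5. So sub: x = 1.

Answer: x ∈ {1}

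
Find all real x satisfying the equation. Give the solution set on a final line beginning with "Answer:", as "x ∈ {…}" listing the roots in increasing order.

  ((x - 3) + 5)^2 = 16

Step 1. [((x - 3) + 5)^2 = 16] 16 ≥ 0, LHS is (·)² — take ±√ ⇒ sqrt: (x - 3) + 5 = 4 or -4.
Step 2. [(x - 3) + 5 = 4 or -4] peel the +5: subtract 5 from each side, so sub: x - 3 = -1 or -9.
Step 3. [x - 3 = -1 or -9] -3 is outermost — add 3 both sides ⇒ sub: x = 2 or -6.

Answer: x ∈ {-6, 2}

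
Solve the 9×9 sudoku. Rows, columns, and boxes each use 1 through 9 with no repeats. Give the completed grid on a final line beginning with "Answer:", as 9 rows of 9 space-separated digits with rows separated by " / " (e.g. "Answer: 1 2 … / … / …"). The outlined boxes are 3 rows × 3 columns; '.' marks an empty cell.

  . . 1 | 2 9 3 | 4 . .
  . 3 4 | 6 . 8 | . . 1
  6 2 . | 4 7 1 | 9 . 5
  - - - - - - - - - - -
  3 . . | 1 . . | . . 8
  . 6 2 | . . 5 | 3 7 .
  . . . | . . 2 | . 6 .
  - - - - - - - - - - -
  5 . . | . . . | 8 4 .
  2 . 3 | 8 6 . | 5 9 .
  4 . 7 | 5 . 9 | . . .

Step 1. [r9c8∈{1,2,3}] col 8 places 1 nowhere but r9c8, so r9c8=1.
Step 2. [r5c1∈{1,8,9}] in row 5, 1 fits only at r5c1 ⇒ r5c1=1.
Step 3. [r4c5∈{4}] nothing but 4 survives at r4c5, so r4c5=4.
Step 4. [r6c2∈{4,5,7,8,9}] in col 2, 4 fits only at r6c2, so r6c2=4.
Step 5. [r6c9∈{9}] r6c9 has the single candidate 9, so r6c9=9.
Step 6. [r3c3∈{8}] r3c3 has the single candidate 8 ⇒ r3c3=8.
Step 7. [r7c6∈{7}] r7c6's peers cover all but 7. So r7c6=7.
Step 8. [r1c1∈{7}] r1c1's peers cover all but 7. So r1c1=7.
Step 9. [r7c4∈{3}] only 3 remains possible at r7c4. So r7c4=3.
Step 10. [r4c8∈{2,5}] in col 8, 5 fits only at r4c8, so r4c8=5.
Step 11. [r9c7∈{2,6}] 6 has one home in col 7: r9c7 ⇒ r9c7=6.
Step 12. [r4c3∈{9}] r4c3 is down to just 9. So r4c3=9.
Step 13. [r9c5∈{2}] r9c5 is down to just 2, so r9c5=2.
Step 14. [r7c2∈{1,9}] r7c2 is the only open cell in row 7 admitting 9. So r7c2=9.
Step 15. [r4c7∈{2}] r4c7 has the single candidate 2. So r4c7=2.
Step 16. [r5c5∈{8}] r5c5 has the single candidate 8. So r5c5=8.
Step 17. [r3c8∈{3}] r3c8 is down to just 3. So r3c8=3.
Step 18. [r6c3∈{5}] r6c3 is down to just 5 ⇒ r6c3=5.
Step 19. [r8c6∈{4}] nothing but 4 survives at r8c6, so r8c6=4.
Step 20. [r6c4∈{7}] r6c4 is down to just 7 ⇒ r6c4=7.
Step 21. [r4c6∈{6}] nothing but 6 survives at r4c6, so r4c6=6.
Step 22. [r6c5∈{3}] nothing but 3 survives at r6c5, so r6c5=3.
Step 23. [r7c3∈{6}] nothing but 6 survives at r7c3, so r7c3=6.
Step 24. [r2c5∈{5}] only 5 remains possible at r2c5. So r2c5=5.
Step 25. [r7c5∈{1}] r7c5 has the single candidate 1. So r7c5=1.
Step 26. [r7c9∈{2}] r7c9 is down to just 2 ⇒ r7c9=2.
Step 27. [r1c2∈{5}] only 5 remains possible at r1c2, so r1c2=5.
Step 28. [r8c2∈{1}] r8c2 is down to just 1, so r8c2=1.
Step 29. [r6c7∈{1}] r6c7 has the single candidate 1, so r6c7=1.
Step 30. [r2c7∈{7}] only 7 remains possible at r2c7, so r2c7=7.
Step 31. [r8c9∈{7}] only 7 remains possible at r8c9. So r8c9=7.
Step 32. [r6c1∈{8}] nothing but 8 survives at r6c1, so r6c1=8.
Step 33. [r4c2∈{7}] only 7 remains possible at r4c2. So r4c2=7.
Step 34. [r2c8∈{2}] r2c8 has the single candidate 2. So r2c8=2.
Step 35. [r5c9∈{4}] r5c9's peers cover all but 4, so r5c9=4.
Step 36. [r5c4∈{9}] only 9 remains possible at r5c4 ⇒ r5c4=9.
Step 37. [r1c9∈{6}] nothing but 6 survives at r1c9. So r1c9=6.
Step 38. [r1c8∈{8}] nothing but 8 survives at r1c8. So r1c8=8.
Step 39. [r9c2∈{8}] r9c2's peers cover all but 8 ⇒ r9c2=8.
Step 40. [r2c1∈{9}] only 9 remains possible at r2c1 ⇒ r2c1=9.
Step 41. [r9c9∈{3}] nothing but 3 survives at r9c9. So r9c9=3.

Answer: 7 5 1 2 9 3 4 8 6 / 9 3 4 6 5 8 7 2 1 / 6 2 8 4 7 1 9 3 5 / 3 7 9 1 4 6 2 5 8 / 1 6 2 9 8 5 3 7 4 / 8 4 5 7 3 2 1 6 9 / 5 9 6 3 1 7 8 4 2 / 2 1 3 8 6 4 5 9 7 / 4 8 7 5 2 9 6 1 3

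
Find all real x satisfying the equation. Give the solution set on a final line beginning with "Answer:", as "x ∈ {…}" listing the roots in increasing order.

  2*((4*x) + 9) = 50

Step 1. [2*((4*x) + 9) = 50] leading coefficient 2: divide by 2 ⇒ div: (4*x) + 9 = 25.
Step 2. [(4*x) + 9 = 25] subtract 9: x sits inside (… + 9) ⇒ sub: 4*x = 16.
Step 3. [4*x = 16] LHS = 4·(…); ÷4 both sides ⇒ div: x = 4.

Answer: x ∈ {4}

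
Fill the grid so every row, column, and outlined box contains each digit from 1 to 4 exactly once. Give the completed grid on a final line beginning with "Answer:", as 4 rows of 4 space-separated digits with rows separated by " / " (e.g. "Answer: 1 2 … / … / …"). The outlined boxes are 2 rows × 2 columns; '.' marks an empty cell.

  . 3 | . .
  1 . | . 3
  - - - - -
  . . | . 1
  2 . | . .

Step 1. [r3c2∈{4}] r3c2 has the single candidate 4, so r3c2=4.
Step 2. [r2c3∈{2,4}] in row 2, 4 fits only at r2c3. So r2c3=4.
Step 3. [r3c3∈{2,3}] in row 3, 2 fits only at r3c3 ⇒ r3c3=2.
Step 4. [r4c4∈{4}] r4c4's peers cover all but 4 ⇒ r4c4=4.
Step 5. [r4c3∈{3}] r4c3's peers cover all but 3 ⇒ r4c3=3.
Step 6. [r3c1∈{3}] only 3 remains possible at r3c1 ⇒ r3c1=3.
Step 7. [r4c2∈{1}] r4c2 is down to just 1 ⇒ r4c2=1.
Step 8. [r1c1∈{4}] nothing but 4 survives at r1c1, so r1c1=4.
Step 9. [r1c3∈{1}] nothing but 1 survives at r1c3. So r1c3=1.
Step 10. [r2c2∈{2}] r2c2 is down to just 2 ⇒ r2c2=2.
Step 11. [r1c4∈{2}] nothing but 2 survives at r1c4 ⇒ r1c4=2.

Answer: 4 3 1 2 / 1 2 4 3 / 3 4 2 1 / 2 1 3 4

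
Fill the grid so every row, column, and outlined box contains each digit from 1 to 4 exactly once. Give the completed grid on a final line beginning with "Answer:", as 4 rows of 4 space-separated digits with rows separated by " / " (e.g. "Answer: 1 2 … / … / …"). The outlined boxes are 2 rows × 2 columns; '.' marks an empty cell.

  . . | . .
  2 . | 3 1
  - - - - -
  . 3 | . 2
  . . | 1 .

Step 1. [r4c1∈{4}] only 4 remains possible at r4c1, so r4c1=4.
Step 2. [r1c2∈{1,4}] across col 2, 1 lands solely at r1c2 ⇒ r1c2=1.
Step 3. [r1c4∈{4}] only 4 remains possible at r1c4 ⇒ r1c4=4.
Step 4. [r3c1∈{1}] r3c1 has the single candidate 1, so r3c1=1.
Step 5. [r1c1∈{3}] r1c1 is down to just 3. So r1c1=3.
Step 6. [r4c2∈{2}] only 2 remains possible at r4c2. So r4c2=2.
Step 7. [r2c2∈{4}] r2c2's peers cover all but 4 ⇒ r2c2=4.
Step 8. [r1c3∈{2}] r1c3's peers cover all but 2. So r1c3=2.
Step 9. [r3c3∈{4}] nothing but 4 survives at r3c3. So r3c3=4.
Step 10. [r4c4∈{3}] nothing but 3 survives at r4c4. So r4c4=3.

Answer: 3 1 2 4 / 2 4 3 1 / 1 3 4 2 / 4 2 1 3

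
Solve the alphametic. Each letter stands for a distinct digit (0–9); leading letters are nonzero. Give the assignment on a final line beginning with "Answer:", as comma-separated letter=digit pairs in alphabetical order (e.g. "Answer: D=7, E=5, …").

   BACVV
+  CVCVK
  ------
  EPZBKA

Step 1. [col 1: V + K ≡ A (mod 10)] several values work for A in column 1 (V + K ≡ A (mod 10), carry-in 0); try A=5 ⇒ A=5.
Step 2. [col 1: V + K ≡ A (mod 10)] no forcing yet in column 1 (carry-in 0); V=8 is free and consistent — try it ⇒ V=8.
Step 3. [col 1: V + K ≡ A (mod 10)] column 1: given V=8, A=5, carry-in 0, and digits 5,8 already taken and all letters distinct, V+K≡A (mod 10) forces K=7 ⇒ K=7.
Step 4. [col 3: C + C ≡ B (mod 10)] B=3 is one option consistent with column 3 (C + C ≡ B (mod 10), carry-in 1) — take it. So B=3.
Step 5. [col 3: C + C ≡ B (mod 10)] column 3 (C + C ≡ B (mod 10), carry-in 1) doesn't pin C yet; pick C=6 and continue. So C=6.
Step 6. [col 4: A + V ≡ Z (mod 10)] column 4 reads A+V+carry(1)=Z with A=5, V=8; with digits 3,5,6,7,8 already taken and all letters distinct, the only value for Z is 4 ⇒ Z=4.
Step 7. [col 5: B + C ≡ P (mod 10)] in column 5 we have B+C≡P with carry-in 1; given B=3, C=6 and digits 3,4,5,6,7,8 already taken and all letters distinct, that pins P to 0. So P=0.
Step 8. [col 6: carry → E] column 6: given nothing yet, carry-in 1, and digits 0,3,4,5,6,7,8 already taken and all letters distinct, ·+·≡E (mod 10) forces E=1, so E=1.

Answer: A=5, B=3, C=6, E=1, K=7, P=0, V=8, Z=4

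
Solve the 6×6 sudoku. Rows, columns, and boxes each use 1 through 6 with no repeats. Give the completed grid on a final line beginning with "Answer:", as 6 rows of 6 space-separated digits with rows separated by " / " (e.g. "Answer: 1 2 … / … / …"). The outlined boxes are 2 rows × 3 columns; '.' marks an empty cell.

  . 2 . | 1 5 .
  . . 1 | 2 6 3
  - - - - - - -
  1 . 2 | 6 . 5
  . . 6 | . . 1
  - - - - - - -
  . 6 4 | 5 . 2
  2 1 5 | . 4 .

Step 1. [r3c2∈{3,4}] 4 has one home in row 3: r3c2. So r3c2=4.
Step 2. [r4c2∈{3,5}] r4c2 is the only open cell in col 2 admitting 3 ⇒ r4c2=3.
Step 3. [r5c1∈{3}] r5c1 is down to just 3. So r5c1=3.
Step 4. [r2c1∈{4,5}] r2c1 is the only open cell in row 2 admitting 4. So r2c1=4.
Step 5. [r4c5∈{2}] r4c5 is down to just 2. So r4c5=2.
Step 6. [r2c2∈{5}] r2c2 has the single candidate 5 ⇒ r2c2=5.
Step 7. [r4c4∈{4}] r4c4 has the single candidate 4. So r4c4=4.
Step 8. [r6c6∈{6}] nothing but 6 survives at r6c6 ⇒ r6c6=6.
Step 9. [r6c4∈{3}] only 3 remains possible at r6c4. So r6c4=3.
Step 10. [r1c3∈{3}] r1c3 has the single candidate 3, so r1c3=3.
Step 11. [r3c5∈{3}] only 3 remains possible at r3c5. So r3c5=3.
Step 12. [r1c1∈{6}] nothing but 6 survives at r1c1 ⇒ r1c1=6.
Step 13. [r1c6∈{4}] r1c6 is down to just 4, so r1c6=4.
Step 14. [r5c5∈{1}] r5c5 has the single candidate 1. So r5c5=1.
Step 15. [r4c1∈{5}] r4c1 is down to just 5. So r4c1=5.

Answer: 6 2 3 1 5 4 / 4 5 1 2 6 3 / 1 4 2 6 3 5 / 5 3 6 4 2 1 / 3 6 4 5 1 2 / 2 1 5 3 4 6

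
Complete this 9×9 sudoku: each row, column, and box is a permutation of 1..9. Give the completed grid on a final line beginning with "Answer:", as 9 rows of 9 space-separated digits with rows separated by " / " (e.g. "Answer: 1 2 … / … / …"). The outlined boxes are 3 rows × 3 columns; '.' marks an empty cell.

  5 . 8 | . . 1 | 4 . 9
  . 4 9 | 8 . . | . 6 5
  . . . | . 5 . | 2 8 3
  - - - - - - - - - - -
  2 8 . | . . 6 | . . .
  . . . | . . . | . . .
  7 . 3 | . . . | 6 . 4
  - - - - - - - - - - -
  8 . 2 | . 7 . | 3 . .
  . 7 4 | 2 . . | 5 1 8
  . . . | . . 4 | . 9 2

Step 1. [r5c1∈{1,4,6,9}] in col 1, 4 fits only at r5c1 ⇒ r5c1=4.
Step 2. [r8c1∈{3,6,9}] 9 has one home in col 1: r8c1 ⇒ r8c1=9.
Step 3. [r8c5∈{3,6}] row 8 places 6 nowhere but r8c5 ⇒ r8c5=6.
Step 4. [r5c7∈{1,7,8,9}] 8 has one home in col 7: r5c7. So r5c7=8.
Step 5. [r4c5∈{1,3,4,9}] in col 5, 4 fits only at r4c5. So r4c5=4.
Step 6. [r1c8∈{7}] r1c8 has the single candidate 7, so r1c8=7.
Step 7. [r2c6∈{2,3,7}] 7 has one home in row 2: r2c6, so r2c6=7.
Step 8. [r3c6∈{9}] r3c6 has the single candidate 9, so r3c6=9.
Step 9. [r7c6∈{5}] r7c6's peers cover all but 5. So r7c6=5.
Step 10. [r2c5∈{2,3}] r2c5 is the only open cell in row 2 admitting 2 ⇒ r2c5=2.
Step 11. [r1c5∈{3}] nothing but 3 survives at r1c5, so r1c5=3.
Step 12. [r9c2∈{1,3,5,6}] col 2 places 3 nowhere but r9c2. So r9c2=3.
Step 13. [r9c4∈{1}] r9c4 has the single candidate 1, so r9c4=1.
Step 14. [r7c2∈{1,6}] in row 7, 1 fits only at r7c2 ⇒ r7c2=1.
Step 15. [r3c2∈{6}] r3c2 is down to just 6, so r3c2=6.
Step 16. [r7c4∈{9}] r7c4's peers cover all but 9 ⇒ r7c4=9.
Step 17. [r6c4∈{5}] r6c4's peers cover all but 5, so r6c4=5.
Step 18. [r5c2∈{5,9}] across col 2, 5 lands solely at r5c2. So r5c2=5.
Step 19. [r4c3∈{1}] r4c3 has the single candidate 1. So r4c3=1.
Step 20. [r6c5∈{1,8,9}] in row 6, 1 fits only at r6c5, so r6c5=1.
Step 21. [r4c9∈{7}] only 7 remains possible at r4c9. So r4c9=7.
Step 22. [r4c4∈{3}] r4c4 is down to just 3, so r4c4=3.
Step 23. [r5c6∈{2}] only 2 remains possible at r5c6 ⇒ r5c6=2.
Step 24. [r5c3∈{6}] only 6 remains possible at r5c3 ⇒ r5c3=6.
Step 25. [r2c1∈{1,3}] across row 2, 3 lands solely at r2c1 ⇒ r2c1=3.
Step 26. [r9c5∈{8}] only 8 remains possible at r9c5. So r9c5=8.
Step 27. [r4c8∈{5}] only 5 remains possible at r4c8. So r4c8=5.
Step 28. [r7c8∈{4}] only 4 remains possible at r7c8, so r7c8=4.
Step 29. [r1c2∈{2}] nothing but 2 survives at r1c2, so r1c2=2.
Step 30. [r7c9∈{6}] r7c9's peers cover all but 6. So r7c9=6.
Step 31. [r3c3∈{7}] r3c3 is down to just 7, so r3c3=7.
Step 32. [r6c8∈{2}] r6c8 has the single candidate 2, so r6c8=2.
Step 33. [r8c6∈{3}] only 3 remains possible at r8c6 ⇒ r8c6=3.
Step 34. [r5c8∈{3}] r5c8 has the single candidate 3, so r5c8=3.
Step 35. [r5c9∈{1}] r5c9 has the single candidate 1 ⇒ r5c9=1.
Step 36. [r3c4∈{4}] r3c4's peers cover all but 4, so r3c4=4.
Step 37. [r9c3∈{5}] r9c3 has the single candidate 5, so r9c3=5.
Step 38. [r6c6∈{8}] nothing but 8 survives at r6c6, so r6c6=8.
Step 39. [r6c2∈{9}] only 9 remains possible at r6c2 ⇒ r6c2=9.
Step 40. [r3c1∈{1}] r3c1 is down to just 1. So r3c1=1.
Step 41. [r9c1∈{6}] only 6 remains possible at r9c1. So r9c1=6.
Step 42. [r9c7∈{7}] r9c7 is down to just 7, so r9c7=7.
Step 43. [r5c5∈{9}] nothing but 9 survives at r5c5 ⇒ r5c5=9.
Step 44. [r1c4∈{6}] r1c4's peers cover all but 6 ⇒ r1c4=6.
Step 45. [r4c7∈{9}] only 9 remains possible at r4c7. So r4c7=9.
Step 46. [r2c7∈{1}] r2c7 is down to just 1 ⇒ r2c7=1.
Step 47. [r5c4∈{7}] only 7 remains possible at r5c4. So r5c4=7.

Answer: 5 2 8 6 3 1 4 7 9 / 3 4 9 8 2 7 1 6 5 / 1 6 7 4 5 9 2 8 3 / 2 8 1 3 4 6 9 5 7 / 4 5 6 7 9 2 8 3 1 / 7 9 3 5 1 8 6 2 4 / 8 1 2 9 7 5 3 4 6 / 9 7 4 2 6 3 5 1 8 / 6 3 5 1 8 4 7 9 2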